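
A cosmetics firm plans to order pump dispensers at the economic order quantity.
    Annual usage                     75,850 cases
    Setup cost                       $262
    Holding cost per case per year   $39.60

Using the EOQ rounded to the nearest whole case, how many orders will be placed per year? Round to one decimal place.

75.7 orders per year

Q* = √(2·D·S / H) = √(2·75,850·262 / 39.6) = √1,003,671.7 ≈ 1,001.83 → Q = 1,002
N = D/Q = 75,850/1,002 ≈ 75.699 orders/yr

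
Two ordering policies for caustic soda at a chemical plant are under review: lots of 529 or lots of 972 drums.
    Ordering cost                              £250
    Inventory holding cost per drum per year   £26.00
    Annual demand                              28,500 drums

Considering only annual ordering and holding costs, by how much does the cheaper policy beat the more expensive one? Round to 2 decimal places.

£379.56

TC(Q) = (D/Q)S + (Q/2)H
TC(529) = (28,500/529)×250 + (529/2)×26 = £20,345.81
TC(972) = (28,500/972)×250 + (972/2)×26 = £19,966.25
|ΔTC| = |£20,345.81 − £19,966.25| = £379.56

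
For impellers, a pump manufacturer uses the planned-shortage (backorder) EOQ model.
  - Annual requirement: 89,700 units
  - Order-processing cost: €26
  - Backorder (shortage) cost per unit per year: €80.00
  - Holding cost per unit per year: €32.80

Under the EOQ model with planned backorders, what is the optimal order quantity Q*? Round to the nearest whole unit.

Q* = √(2DS/H) · √((H + b)/b)
   = √(2 × 89,700 × 26 / 32.8) · √((32.8 + 80) / 80)
   = 377.104 × 1.1874 ≈ 447.79

448 units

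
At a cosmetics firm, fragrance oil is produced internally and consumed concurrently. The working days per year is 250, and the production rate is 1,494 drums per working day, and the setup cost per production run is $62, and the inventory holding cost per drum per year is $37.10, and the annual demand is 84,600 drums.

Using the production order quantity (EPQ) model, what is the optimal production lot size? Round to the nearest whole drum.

605 drums

Daily demand d = 84,600/250 = 338.400; p = 1494; 1 − d/p = 0.77349
EPQ = √(2DS / (H(1 − d/p)))
    = √(2 × 84,600 × 62 / (37.1 × 0.77349)) ≈ 604.62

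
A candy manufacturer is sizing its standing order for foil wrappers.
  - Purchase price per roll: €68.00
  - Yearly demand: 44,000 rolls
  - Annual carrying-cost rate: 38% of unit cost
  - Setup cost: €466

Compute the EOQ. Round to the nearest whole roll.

H = i·C = 0.38 × €68 = €25.8400 per roll-year
EOQ = √(2DS/H) = √(2 × 44,000 × 466 / 25.84)
    = √(1,586,996.90) ≈ 1,259.76

1,260 rolls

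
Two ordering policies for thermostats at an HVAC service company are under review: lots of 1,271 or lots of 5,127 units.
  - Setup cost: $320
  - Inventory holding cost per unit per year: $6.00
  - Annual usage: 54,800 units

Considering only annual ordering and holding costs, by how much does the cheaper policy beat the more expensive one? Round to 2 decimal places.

$1,191.31

TC(Q) = (D/Q)S + (Q/2)H
TC(1,271) = (54,800/1,271)×320 + (1,271/2)×6 = $17,610.01
TC(5,127) = (54,800/5,127)×320 + (5,127/2)×6 = $18,801.32
Cheaper: Q = 1,271.  Difference = $1,191.31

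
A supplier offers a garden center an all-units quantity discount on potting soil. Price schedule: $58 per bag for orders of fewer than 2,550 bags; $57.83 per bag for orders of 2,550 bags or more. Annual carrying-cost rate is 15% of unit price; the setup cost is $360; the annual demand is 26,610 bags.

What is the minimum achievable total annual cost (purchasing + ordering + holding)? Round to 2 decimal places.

$1,553,672.99

H₁ = 15%×$58 = $8.7000;  H₂ = 15%×$57.83 = $8.6745
EOQ₁ = √(2×26,610×360/8.7000) = 1,483.98  (< 2,550, feasible at tier 1)
EOQ₂ = √(2×26,610×360/8.6745) = 1,486.16  (< 2,550 → use Q = 2,550 at tier-2 price)
TC(tier 1 (EOQ₁), Q≈1,484.0) = $1,556,290.66
TC(tier 2, Q≈2,550.0) = $1,553,672.99
Minimum at tier 2: $1,553,672.99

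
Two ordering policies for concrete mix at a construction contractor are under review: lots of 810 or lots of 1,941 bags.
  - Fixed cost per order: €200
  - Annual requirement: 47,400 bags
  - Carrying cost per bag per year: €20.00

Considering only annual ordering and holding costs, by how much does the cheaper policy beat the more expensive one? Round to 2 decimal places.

€4,490.38

For each Q, cost = (D/Q)·S + (Q/2)·H.
TC(810) = (47,400/810)×200 + (810/2)×20 = €19,803.70
TC(1,941) = (47,400/1,941)×200 + (1,941/2)×20 = €24,294.08
Cheaper: Q = 810.  Difference = €4,490.38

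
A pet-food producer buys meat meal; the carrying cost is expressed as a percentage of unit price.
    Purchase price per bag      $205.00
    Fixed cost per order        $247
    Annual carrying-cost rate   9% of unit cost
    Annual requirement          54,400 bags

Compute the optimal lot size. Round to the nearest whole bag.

Carrying cost H = $205 × 9% = $18.4500/bag/yr
Optimal lot size Q* = (2 × 54,400 × $247 / $18.45)^½ ≈ 1,206.88

1,207 bags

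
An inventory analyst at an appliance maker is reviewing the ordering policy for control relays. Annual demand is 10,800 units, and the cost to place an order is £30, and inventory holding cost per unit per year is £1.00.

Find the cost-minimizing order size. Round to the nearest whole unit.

805 units

2DS/H = 2·10,800·30/1 = 648,000.00
EOQ = √648,000.00 ≈ 804.98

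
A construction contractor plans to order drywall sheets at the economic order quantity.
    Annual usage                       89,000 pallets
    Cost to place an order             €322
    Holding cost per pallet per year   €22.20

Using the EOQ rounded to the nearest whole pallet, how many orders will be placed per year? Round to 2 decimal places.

55.38 orders per year

2DS/H = 2·89,000·322/22.2 = 2,581,801.80
EOQ = √2,581,801.80 ≈ 1,606.80 → Q = 1,607
N = D/Q = 89,000/1,607 ≈ 55.383 orders/yr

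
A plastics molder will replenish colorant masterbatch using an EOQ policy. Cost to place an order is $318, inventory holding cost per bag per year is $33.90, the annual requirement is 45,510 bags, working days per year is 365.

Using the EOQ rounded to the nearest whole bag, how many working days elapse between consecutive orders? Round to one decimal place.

EOQ = √(2DS/H) = √(2 × 45,510 × 318 / 33.9)
    = √(853,815.93) ≈ 924.02 → Q = 924 bags
Cycle time = (working days × Q)/D = (365 × 924) / 45,510 = 7.411 days

7.4 days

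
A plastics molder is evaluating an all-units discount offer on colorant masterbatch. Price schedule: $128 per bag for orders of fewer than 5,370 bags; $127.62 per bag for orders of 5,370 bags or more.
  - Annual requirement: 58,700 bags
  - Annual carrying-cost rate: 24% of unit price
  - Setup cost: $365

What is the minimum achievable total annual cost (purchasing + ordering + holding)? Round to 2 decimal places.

H₁ = 24%×$128 = $30.7200;  H₂ = 24%×$127.62 = $30.6288
EOQ₁ = √(2×58,700×365/30.7200) = 1,181.05  (< 5,370, feasible at tier 1)
EOQ₂ = √(2×58,700×365/30.6288) = 1,182.81  (< 5,370 → use Q = 5,370 at tier-2 price)
TC(tier 1 (EOQ₁), Q≈1,181.1) = $7,549,881.99
TC(tier 2, Q≈5,370.0) = $7,577,522.18
Minimum at tier 1 (EOQ₁): $7,549,881.99

$7,549,881.99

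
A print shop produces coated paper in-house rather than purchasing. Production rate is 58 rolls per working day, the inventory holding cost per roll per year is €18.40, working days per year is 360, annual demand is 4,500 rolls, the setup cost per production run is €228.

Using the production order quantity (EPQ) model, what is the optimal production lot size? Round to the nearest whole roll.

377 rolls

d = 4,500/360 = 12.5000 rolls/day;  effective holding cost H(1 − d/p) = 18.4·(1 − 12.5000/58) = 14.43448
Q* = √(2DS / H_eff) = √(2·4,500·228 / 14.43448) ≈ 377.04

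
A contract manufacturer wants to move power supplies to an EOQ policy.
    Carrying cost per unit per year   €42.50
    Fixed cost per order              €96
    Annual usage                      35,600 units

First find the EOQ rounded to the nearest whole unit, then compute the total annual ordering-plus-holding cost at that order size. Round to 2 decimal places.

EOQ = √(2DS/H) = √(2 × 35,600 × 96 / 42.5)
    = √(160,828.24) ≈ 401.03 → Q = 401 units
Ordering: D/Q × S = 35,600/401 × €96 = €8,522.69
Holding:  Q/2 × H = 401/2 × €42.5 = €8,521.25
Total = €8,522.69 + €8,521.25 = €17,043.94

€17,043.94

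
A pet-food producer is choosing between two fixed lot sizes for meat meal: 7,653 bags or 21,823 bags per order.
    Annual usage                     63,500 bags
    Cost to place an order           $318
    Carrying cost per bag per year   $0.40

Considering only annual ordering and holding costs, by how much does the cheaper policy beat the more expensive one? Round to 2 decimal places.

For each Q, cost = (D/Q)·S + (Q/2)·H.
TC(7,653) = (63,500/7,653)×318 + (7,653/2)×0.4 = $4,169.17
TC(21,823) = (63,500/21,823)×318 + (21,823/2)×0.4 = $5,289.91
Cheaper: Q = 7,653.  Difference = $1,120.74

$1,120.74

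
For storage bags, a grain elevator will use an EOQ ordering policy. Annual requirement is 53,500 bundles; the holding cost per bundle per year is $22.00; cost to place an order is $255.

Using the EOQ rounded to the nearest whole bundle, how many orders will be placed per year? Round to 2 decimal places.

48.03 orders per year

Optimal lot size Q* = (2 × 53,500 × $255 / $22)^½ ≈ 1,113.65 → Q = 1,114
N = D/Q = 53,500/1,114 ≈ 48.025 orders/yr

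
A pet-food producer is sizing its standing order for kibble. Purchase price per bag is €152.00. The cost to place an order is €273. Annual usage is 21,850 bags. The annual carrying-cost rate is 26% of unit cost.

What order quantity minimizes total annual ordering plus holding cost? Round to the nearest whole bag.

549 bags

Carrying cost H = €152 × 26% = €39.5200/bag/yr
Q* = √(2·D·S / H) = √(2·21,850·273 / 39.52) = √301,875.0 ≈ 549.43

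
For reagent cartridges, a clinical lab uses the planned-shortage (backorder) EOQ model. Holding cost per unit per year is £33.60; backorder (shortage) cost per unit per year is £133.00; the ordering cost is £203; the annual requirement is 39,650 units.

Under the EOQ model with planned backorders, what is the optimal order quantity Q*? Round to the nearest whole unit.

Basic EOQ = √(2·39,650·203/33.6) = 692.174
Backorder adjustment √((H+b)/b) = √((33.6+133)/133) = 1.1192
Q* = 692.174 × 1.1192 ≈ 774.69

775 units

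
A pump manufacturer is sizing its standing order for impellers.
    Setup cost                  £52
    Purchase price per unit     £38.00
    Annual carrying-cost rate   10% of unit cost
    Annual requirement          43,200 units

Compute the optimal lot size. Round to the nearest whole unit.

Holding cost per unit per year: H = 10% × £38 = £3.8000
EOQ = √(2DS/H) = √(2 × 43,200 × 52 / 3.8)
    = √(1,182,315.79) ≈ 1,087.34

1,087 units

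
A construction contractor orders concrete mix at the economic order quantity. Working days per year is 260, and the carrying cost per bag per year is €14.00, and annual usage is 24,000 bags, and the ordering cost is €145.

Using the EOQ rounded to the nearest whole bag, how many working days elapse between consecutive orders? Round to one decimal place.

Optimal lot size Q* = (2 × 24,000 × €145 / €14)^½ ≈ 705.08 → Q = 705 bags
T = Q/D × 260 days = 705/24,000 × 260 = 7.638 days

7.6 days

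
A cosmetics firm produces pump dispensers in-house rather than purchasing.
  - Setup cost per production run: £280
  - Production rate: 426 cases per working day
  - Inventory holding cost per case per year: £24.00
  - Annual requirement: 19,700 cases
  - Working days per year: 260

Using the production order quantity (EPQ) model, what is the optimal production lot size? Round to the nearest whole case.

Daily demand d = 19,700/260 = 75.769; p = 426; 1 − d/p = 0.82214
EPQ = √(2DS / (H(1 − d/p)))
    = √(2 × 19,700 × 280 / (24 × 0.82214)) ≈ 747.74

748 cases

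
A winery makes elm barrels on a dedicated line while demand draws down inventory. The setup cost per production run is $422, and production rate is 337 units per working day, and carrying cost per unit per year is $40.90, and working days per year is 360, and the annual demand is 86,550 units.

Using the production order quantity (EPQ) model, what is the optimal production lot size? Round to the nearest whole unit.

2,496 units

Daily demand d = 86,550/360 = 240.417; p = 337; 1 − d/p = 0.28660
EPQ = √(2DS / (H(1 − d/p)))
    = √(2 × 86,550 × 422 / (40.9 × 0.28660)) ≈ 2,496.36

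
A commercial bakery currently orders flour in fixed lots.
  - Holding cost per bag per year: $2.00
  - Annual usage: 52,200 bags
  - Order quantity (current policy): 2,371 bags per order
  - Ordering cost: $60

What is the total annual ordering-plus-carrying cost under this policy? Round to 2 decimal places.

$3,691.96

Annual ordering cost = (D/Q)·S = (52,200/2,371) × 60 = $1,320.96
Annual holding cost  = (Q/2)·H = (2,371/2) × 2 = $2,371.00
Total = $1,320.96 + $2,371.00 = $3,691.96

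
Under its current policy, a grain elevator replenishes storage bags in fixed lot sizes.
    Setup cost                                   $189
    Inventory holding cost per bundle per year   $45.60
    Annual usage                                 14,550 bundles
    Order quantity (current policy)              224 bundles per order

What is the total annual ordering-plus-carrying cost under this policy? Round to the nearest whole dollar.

Ordering: D/Q × S = 14,550/224 × $189 = $12,276.56
Holding:  Q/2 × H = 224/2 × $45.6 = $5,107.20
Total = $12,276.56 + $5,107.20 = $17,383.76

$17,384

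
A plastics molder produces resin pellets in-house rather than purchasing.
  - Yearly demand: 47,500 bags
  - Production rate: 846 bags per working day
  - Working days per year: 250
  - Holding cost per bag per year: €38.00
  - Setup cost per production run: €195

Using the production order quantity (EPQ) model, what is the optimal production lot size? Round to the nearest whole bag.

d = 47,500/250 = 190.0000 bags/day;  effective holding cost H(1 − d/p) = 38·(1 − 190.0000/846) = 29.46572
Q* = √(2DS / H_eff) = √(2·47,500·195 / 29.46572) ≈ 792.90

793 bags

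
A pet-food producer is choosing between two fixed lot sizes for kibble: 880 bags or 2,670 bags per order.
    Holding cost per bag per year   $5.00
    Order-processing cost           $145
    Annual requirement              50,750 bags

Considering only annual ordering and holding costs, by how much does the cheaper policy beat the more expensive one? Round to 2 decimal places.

TC(Q) = (D/Q)S + (Q/2)H
TC(880) = (50,750/880)×145 + (880/2)×5 = $10,562.22
TC(2,670) = (50,750/2,670)×145 + (2,670/2)×5 = $9,431.09
Lots of 2,670 are cheaper by $1,131.13.

$1,131.13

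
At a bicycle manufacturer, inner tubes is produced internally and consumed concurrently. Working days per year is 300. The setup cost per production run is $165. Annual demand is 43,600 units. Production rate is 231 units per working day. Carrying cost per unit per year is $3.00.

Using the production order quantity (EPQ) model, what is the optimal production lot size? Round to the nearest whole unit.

3,596 units

Daily demand d = 43,600/300 = 145.333; p = 231; 1 − d/p = 0.37085
EPQ = √(2DS / (H(1 − d/p)))
    = √(2 × 43,600 × 165 / (3 × 0.37085)) ≈ 3,596.17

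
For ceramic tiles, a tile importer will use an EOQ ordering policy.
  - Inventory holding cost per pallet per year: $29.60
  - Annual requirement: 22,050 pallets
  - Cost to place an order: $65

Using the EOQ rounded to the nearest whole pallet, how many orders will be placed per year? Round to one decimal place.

70.9 orders per year

2DS/H = 2·22,050·65/29.6 = 96,841.22
EOQ = √96,841.22 ≈ 311.19 → Q = 311
N = D/Q = 22,050/311 ≈ 70.900 orders/yr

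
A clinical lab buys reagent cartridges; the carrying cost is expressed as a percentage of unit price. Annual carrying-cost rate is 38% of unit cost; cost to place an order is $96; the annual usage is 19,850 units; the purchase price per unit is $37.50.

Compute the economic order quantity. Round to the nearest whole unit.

Carrying cost H = $37.5 × 38% = $14.2500/unit/yr
2DS/H = 2·19,850·96/14.25 = 267,452.63
EOQ = √267,452.63 ≈ 517.16

517 units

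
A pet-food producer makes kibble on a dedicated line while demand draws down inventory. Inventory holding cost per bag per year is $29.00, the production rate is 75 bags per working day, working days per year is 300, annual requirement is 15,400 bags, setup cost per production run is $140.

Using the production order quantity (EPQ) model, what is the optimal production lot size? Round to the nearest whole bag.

Daily demand d = 15,400/300 = 51.333; p = 75; 1 − d/p = 0.31556
EPQ = √(2DS / (H(1 − d/p)))
    = √(2 × 15,400 × 140 / (29 × 0.31556)) ≈ 686.44

686 bags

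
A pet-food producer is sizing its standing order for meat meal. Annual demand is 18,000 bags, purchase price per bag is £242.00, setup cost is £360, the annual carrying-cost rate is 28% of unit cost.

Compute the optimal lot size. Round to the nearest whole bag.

437 bags

H = i·C = 0.28 × £242 = £67.7600 per bag-year
EOQ = √(2DS/H) = √(2 × 18,000 × 360 / 67.76)
    = √(191,263.28) ≈ 437.34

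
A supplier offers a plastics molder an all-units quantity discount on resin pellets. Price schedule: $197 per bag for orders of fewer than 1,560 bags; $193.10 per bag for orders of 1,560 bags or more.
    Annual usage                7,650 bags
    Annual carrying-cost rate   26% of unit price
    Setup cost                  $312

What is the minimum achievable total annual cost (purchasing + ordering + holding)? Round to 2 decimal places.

H₁ = 26%×$197 = $51.2200;  H₂ = 26%×$193.10 = $50.2060
EOQ₁ = √(2×7,650×312/51.2200) = 305.28  (< 1,560, feasible at tier 1)
EOQ₂ = √(2×7,650×312/50.2060) = 308.35  (< 1,560 → use Q = 1,560 at tier-2 price)
TC(tier 1 (EOQ₁), Q≈305.3) = $1,522,686.62
TC(tier 2, Q≈1,560.0) = $1,517,905.68
Minimum at tier 2: $1,517,905.68

$1,517,905.68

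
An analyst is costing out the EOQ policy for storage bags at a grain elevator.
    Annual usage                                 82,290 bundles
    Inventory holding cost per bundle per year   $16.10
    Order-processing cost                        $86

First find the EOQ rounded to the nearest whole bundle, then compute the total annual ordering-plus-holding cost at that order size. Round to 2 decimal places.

EOQ = √(2DS/H) = √(2 × 82,290 × 86 / 16.1)
    = √(879,122.98) ≈ 937.62 → Q = 938 bundles
Annual ordering cost = (D/Q)·S = (82,290/938) × 86 = $7,544.71
Annual holding cost  = (Q/2)·H = (938/2) × 16.1 = $7,550.90
Total = $7,544.71 + $7,550.90 = $15,095.61

$15,095.61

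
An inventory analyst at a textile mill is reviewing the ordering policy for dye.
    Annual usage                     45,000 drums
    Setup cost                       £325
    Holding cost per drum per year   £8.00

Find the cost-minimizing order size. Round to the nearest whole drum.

Optimal lot size Q* = (2 × 45,000 × £325 / £8)^½ ≈ 1,912.13

1,912 drums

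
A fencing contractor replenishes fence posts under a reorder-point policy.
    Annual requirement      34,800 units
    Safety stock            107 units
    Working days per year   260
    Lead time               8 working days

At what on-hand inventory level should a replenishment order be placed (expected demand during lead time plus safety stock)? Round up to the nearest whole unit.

1,178 units

Daily demand d = 34,800 / 260 = 133.846 units/day
Demand during lead time = 133.846 × 8 = 1,070.77
Reorder point = 1,070.77 + 107 = 1,177.77 → round up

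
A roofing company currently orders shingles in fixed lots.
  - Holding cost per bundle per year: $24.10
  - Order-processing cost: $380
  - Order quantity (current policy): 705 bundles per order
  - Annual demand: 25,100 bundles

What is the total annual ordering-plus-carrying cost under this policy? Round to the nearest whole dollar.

Orders/yr = 25,100/705 = 35.603; ordering cost = 35.603 × $380 = $13,529.08
Average inventory = 705/2 = 352.5; holding cost = 352.5 × $24.1 = $8,495.25
Total = $13,529.08 + $8,495.25 = $22,024.33

$22,024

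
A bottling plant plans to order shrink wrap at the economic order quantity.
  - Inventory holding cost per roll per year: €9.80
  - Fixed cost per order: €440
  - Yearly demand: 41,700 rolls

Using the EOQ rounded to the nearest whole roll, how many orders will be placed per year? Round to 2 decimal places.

21.55 orders per year

2DS/H = 2·41,700·440/9.8 = 3,744,489.80
EOQ = √3,744,489.80 ≈ 1,935.07 → Q = 1,935
Orders per year = D/Q = 41,700 / 1,935 = 21.550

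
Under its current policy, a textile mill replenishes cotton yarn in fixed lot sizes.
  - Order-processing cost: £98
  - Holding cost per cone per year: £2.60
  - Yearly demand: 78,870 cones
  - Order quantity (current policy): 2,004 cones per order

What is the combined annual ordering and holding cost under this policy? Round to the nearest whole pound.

£6,462

Orders/yr = 78,870/2,004 = 39.356; ordering cost = 39.356 × £98 = £3,856.92
Average inventory = 2,004/2 = 1002; holding cost = 1002 × £2.6 = £2,605.20
Total = £3,856.92 + £2,605.20 = £6,462.12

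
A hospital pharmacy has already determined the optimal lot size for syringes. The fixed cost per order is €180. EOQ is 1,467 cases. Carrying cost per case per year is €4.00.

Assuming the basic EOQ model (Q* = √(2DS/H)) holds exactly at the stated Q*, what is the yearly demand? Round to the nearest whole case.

23,912 cases per year

From Q* = √(2DS/H) ⇒ Q*² = 2DS/H.
D = Q²H / (2S) = 1,467² × 4 / (2 × 180) = 23,912.10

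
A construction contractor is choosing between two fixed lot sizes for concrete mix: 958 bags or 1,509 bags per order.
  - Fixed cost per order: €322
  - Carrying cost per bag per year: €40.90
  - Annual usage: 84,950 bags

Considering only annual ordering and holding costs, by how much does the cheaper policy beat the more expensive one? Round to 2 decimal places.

€841.99

For each Q, cost = (D/Q)·S + (Q/2)·H.
TC(958) = (84,950/958)×322 + (958/2)×40.9 = €48,144.23
TC(1,509) = (84,950/1,509)×322 + (1,509/2)×40.9 = €48,986.22
Lots of 958 are cheaper by €841.99.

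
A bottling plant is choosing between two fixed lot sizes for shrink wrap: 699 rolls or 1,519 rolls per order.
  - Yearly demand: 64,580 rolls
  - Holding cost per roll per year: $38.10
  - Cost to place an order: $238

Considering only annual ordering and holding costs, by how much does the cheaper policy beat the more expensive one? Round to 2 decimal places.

For each Q, cost = (D/Q)·S + (Q/2)·H.
TC(699) = (64,580/699)×238 + (699/2)×38.1 = $35,304.56
TC(1,519) = (64,580/1,519)×238 + (1,519/2)×38.1 = $39,055.48
|ΔTC| = |$35,304.56 − $39,055.48| = $3,750.91

$3,750.91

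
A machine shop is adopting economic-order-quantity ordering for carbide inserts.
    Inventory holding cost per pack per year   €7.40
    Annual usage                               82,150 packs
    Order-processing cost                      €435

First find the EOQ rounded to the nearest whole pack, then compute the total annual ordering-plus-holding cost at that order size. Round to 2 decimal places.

Q* = √(2·D·S / H) = √(2·82,150·435 / 7.4) = √9,658,175.7 ≈ 3,107.76 → Q = 3,108 packs
Annual ordering cost = (D/Q)·S = (82,150/3,108) × 435 = €11,497.83
Annual holding cost  = (Q/2)·H = (3,108/2) × 7.4 = €11,499.60
Total = €11,497.83 + €11,499.60 = €22,997.43

€22,997.43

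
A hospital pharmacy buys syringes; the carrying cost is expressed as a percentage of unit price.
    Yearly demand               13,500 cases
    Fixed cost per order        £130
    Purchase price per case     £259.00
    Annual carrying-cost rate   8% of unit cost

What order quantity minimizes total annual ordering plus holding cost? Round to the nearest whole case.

412 cases

Holding cost per case per year: H = 8% × £259 = £20.7200
Optimal lot size Q* = (2 × 13,500 × £130 / £20.72)^½ ≈ 411.58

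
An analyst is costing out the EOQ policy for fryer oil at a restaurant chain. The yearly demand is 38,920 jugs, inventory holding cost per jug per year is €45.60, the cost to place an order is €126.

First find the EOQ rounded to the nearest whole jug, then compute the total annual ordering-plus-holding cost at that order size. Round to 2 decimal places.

EOQ = √(2DS/H) = √(2 × 38,920 × 126 / 45.6)
    = √(215,084.21) ≈ 463.77 → Q = 464 jugs
Annual ordering cost = (D/Q)·S = (38,920/464) × 126 = €10,568.79
Annual holding cost  = (Q/2)·H = (464/2) × 45.6 = €10,579.20
Total = €10,568.79 + €10,579.20 = €21,147.99

€21,147.99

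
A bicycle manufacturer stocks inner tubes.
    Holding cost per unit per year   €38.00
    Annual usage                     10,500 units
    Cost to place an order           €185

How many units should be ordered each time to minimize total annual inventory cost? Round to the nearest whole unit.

320 units

EOQ = √(2DS/H) = √(2 × 10,500 × 185 / 38)
    = √(102,236.84) ≈ 319.74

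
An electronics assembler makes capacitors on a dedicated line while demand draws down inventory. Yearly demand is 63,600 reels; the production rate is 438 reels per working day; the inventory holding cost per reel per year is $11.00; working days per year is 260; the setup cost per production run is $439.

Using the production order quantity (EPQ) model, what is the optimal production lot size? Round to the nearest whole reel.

3,391 reels

Daily demand d = 63,600/260 = 244.615; p = 438; 1 − d/p = 0.44152
EPQ = √(2DS / (H(1 − d/p)))
    = √(2 × 63,600 × 439 / (11 × 0.44152)) ≈ 3,390.83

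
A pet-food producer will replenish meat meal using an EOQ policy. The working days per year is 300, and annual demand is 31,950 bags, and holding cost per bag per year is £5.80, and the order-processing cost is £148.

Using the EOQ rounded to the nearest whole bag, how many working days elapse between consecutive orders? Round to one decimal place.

Optimal lot size Q* = (2 × 31,950 × £148 / £5.8)^½ ≈ 1,276.93 → Q = 1,277 bags
Days between orders = 300 / (D/Q) = 300 / 25.020 ≈ 11.991

12.0 days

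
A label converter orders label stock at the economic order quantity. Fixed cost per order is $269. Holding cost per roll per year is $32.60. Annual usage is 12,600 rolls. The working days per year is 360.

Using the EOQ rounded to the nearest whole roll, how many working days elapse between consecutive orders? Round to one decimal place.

EOQ = √(2DS/H) = √(2 × 12,600 × 269 / 32.6)
    = √(207,938.65) ≈ 456.00 → Q = 456 rolls
T = Q/D × 360 days = 456/12,600 × 360 = 13.029 days

13.0 days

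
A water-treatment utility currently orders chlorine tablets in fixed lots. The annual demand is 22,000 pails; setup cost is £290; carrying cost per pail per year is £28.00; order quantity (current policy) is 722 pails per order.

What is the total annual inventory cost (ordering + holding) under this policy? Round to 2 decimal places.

Ordering: D/Q × S = 22,000/722 × £290 = £8,836.57
Holding:  Q/2 × H = 722/2 × £28 = £10,108.00
Total = £8,836.57 + £10,108.00 = £18,944.57

£18,944.57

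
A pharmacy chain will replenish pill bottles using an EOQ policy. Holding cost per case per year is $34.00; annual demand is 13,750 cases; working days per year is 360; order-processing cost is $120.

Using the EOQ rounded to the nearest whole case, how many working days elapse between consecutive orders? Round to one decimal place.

8.2 days

2DS/H = 2·13,750·120/34 = 97,058.82
EOQ = √97,058.82 ≈ 311.54 → Q = 312 cases
Cycle time = (working days × Q)/D = (360 × 312) / 13,750 = 8.169 days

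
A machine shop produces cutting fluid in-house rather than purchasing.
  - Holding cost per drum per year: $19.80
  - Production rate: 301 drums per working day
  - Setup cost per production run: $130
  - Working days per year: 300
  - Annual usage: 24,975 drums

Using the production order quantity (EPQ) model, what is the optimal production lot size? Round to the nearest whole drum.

673 drums

Daily demand d = 24,975/300 = 83.250; p = 301; 1 − d/p = 0.72342
EPQ = √(2DS / (H(1 − d/p)))
    = √(2 × 24,975 × 130 / (19.8 × 0.72342)) ≈ 673.30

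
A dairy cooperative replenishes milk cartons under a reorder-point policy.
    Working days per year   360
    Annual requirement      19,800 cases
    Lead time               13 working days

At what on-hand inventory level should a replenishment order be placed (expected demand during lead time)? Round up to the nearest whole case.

715 cases

Daily demand d = 19,800 / 360 = 55.000 cases/day
Demand during lead time = 55.000 × 13 = 715.00
Reorder point = 715.00 → round up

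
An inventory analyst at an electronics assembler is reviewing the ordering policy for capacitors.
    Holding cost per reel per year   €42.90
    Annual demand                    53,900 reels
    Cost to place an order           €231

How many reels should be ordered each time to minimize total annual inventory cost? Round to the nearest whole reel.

762 reels

Optimal lot size Q* = (2 × 53,900 × €231 / €42.9)^½ ≈ 761.88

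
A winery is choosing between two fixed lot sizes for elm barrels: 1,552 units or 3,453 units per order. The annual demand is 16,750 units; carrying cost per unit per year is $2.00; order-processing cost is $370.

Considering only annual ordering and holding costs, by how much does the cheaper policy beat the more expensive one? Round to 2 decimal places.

For each Q, cost = (D/Q)·S + (Q/2)·H.
TC(1,552) = (16,750/1,552)×370 + (1,552/2)×2 = $5,545.23
TC(3,453) = (16,750/3,453)×370 + (3,453/2)×2 = $5,247.82
Lots of 3,453 are cheaper by $297.42.

$297.42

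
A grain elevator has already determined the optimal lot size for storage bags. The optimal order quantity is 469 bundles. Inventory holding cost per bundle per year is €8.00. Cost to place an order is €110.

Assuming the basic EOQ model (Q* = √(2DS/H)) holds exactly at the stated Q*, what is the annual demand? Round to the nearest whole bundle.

7,999 bundles per year

Since Q* = (2DS/H)^½, squaring gives Q*²·H = 2DS.
D = Q²H / (2S) = 469² × 8 / (2 × 110) = 7,998.58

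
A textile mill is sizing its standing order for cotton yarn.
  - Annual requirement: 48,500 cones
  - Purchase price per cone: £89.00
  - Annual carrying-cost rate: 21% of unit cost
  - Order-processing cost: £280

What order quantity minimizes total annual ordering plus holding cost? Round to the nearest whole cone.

Holding cost per cone per year: H = 21% × £89 = £18.6900
Optimal lot size Q* = (2 × 48,500 × £280 / £18.69)^½ ≈ 1,205.48

1,205 cones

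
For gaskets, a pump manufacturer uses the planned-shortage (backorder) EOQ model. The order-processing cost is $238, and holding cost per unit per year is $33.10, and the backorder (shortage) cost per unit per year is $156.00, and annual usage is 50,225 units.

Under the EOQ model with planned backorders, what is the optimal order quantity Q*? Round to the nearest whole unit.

Q* = √(2DS/H) · √((H + b)/b)
   = √(2 × 50,225 × 238 / 33.1) · √((33.1 + 156) / 156)
   = 849.864 × 1.1010 ≈ 935.69

936 units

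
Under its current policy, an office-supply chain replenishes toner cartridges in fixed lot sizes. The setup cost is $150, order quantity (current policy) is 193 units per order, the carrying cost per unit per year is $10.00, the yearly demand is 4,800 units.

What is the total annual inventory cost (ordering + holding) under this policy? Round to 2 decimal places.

$4,695.57

Annual ordering cost = (D/Q)·S = (4,800/193) × 150 = $3,730.57
Annual holding cost  = (Q/2)·H = (193/2) × 10 = $965.00
Total = $3,730.57 + $965.00 = $4,695.57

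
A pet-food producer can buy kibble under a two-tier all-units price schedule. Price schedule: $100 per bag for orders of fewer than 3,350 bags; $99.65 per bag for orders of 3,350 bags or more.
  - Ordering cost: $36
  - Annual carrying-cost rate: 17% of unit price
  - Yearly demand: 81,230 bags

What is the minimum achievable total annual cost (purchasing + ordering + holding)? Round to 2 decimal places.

H₁ = 17%×$100 = $17.0000;  H₂ = 17%×$99.65 = $16.9405
EOQ₁ = √(2×81,230×36/17.0000) = 586.54  (< 3,350, feasible at tier 1)
EOQ₂ = √(2×81,230×36/16.9405) = 587.57  (< 3,350 → use Q = 3,350 at tier-2 price)
TC(tier 1 (EOQ₁), Q≈586.5) = $8,132,971.23
TC(tier 2, Q≈3,350.0) = $8,123,817.76
Minimum at tier 2: $8,123,817.76

$8,123,817.76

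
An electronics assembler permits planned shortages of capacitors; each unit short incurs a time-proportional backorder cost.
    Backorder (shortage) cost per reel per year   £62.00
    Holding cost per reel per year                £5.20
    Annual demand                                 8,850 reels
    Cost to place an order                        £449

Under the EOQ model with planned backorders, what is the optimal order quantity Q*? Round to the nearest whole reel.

Q* = √(2DS/H) · √((H + b)/b)
   = √(2 × 8,850 × 449 / 5.2) · √((5.2 + 62) / 62)
   = 1,236.255 × 1.0411 ≈ 1,287.05

1,287 reels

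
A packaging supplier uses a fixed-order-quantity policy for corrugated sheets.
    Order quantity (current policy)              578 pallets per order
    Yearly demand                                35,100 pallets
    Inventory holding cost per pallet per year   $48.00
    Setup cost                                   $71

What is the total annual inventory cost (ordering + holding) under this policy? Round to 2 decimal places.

$18,183.59

Annual ordering cost = (D/Q)·S = (35,100/578) × 71 = $4,311.59
Annual holding cost  = (Q/2)·H = (578/2) × 48 = $13,872.00
Total = $4,311.59 + $13,872.00 = $18,183.59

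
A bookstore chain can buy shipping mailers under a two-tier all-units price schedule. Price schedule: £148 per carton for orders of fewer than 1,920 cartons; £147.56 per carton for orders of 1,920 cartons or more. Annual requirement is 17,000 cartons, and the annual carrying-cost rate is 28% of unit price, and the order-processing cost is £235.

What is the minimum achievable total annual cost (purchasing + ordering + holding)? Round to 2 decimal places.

H₁ = 28%×£148 = £41.4400;  H₂ = 28%×£147.56 = £41.3168
EOQ₁ = √(2×17,000×235/41.4400) = 439.10  (< 1,920, feasible at tier 1)
EOQ₂ = √(2×17,000×235/41.3168) = 439.75  (< 1,920 → use Q = 1,920 at tier-2 price)
TC(tier 1 (EOQ₁), Q≈439.1) = £2,534,196.31
TC(tier 2, Q≈1,920.0) = £2,550,264.86
Minimum at tier 1 (EOQ₁): £2,534,196.31

£2,534,196.31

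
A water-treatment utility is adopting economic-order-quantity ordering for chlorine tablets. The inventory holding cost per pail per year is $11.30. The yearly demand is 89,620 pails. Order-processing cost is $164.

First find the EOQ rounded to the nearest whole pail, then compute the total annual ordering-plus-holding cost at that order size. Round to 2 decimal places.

Q* = √(2·D·S / H) = √(2·89,620·164 / 11.3) = √2,601,359.3 ≈ 1,612.87 → Q = 1,613 pails
Annual ordering cost = (D/Q)·S = (89,620/1,613) × 164 = $9,112.01
Annual holding cost  = (Q/2)·H = (1,613/2) × 11.3 = $9,113.45
Total = $9,112.01 + $9,113.45 = $18,225.46

$18,225.46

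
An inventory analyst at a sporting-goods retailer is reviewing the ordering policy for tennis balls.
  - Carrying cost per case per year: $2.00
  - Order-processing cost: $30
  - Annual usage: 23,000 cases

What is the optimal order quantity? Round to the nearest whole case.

EOQ = √(2DS/H) = √(2 × 23,000 × 30 / 2)
    = √(690,000.00) ≈ 830.66

831 cases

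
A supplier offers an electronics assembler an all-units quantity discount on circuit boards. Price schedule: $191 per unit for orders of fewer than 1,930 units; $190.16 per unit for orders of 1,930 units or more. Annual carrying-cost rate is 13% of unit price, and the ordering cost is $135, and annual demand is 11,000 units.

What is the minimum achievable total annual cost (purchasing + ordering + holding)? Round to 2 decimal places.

H₁ = 13%×$191 = $24.8300;  H₂ = 13%×$190.16 = $24.7208
EOQ₁ = √(2×11,000×135/24.8300) = 345.85  (< 1,930, feasible at tier 1)
EOQ₂ = √(2×11,000×135/24.7208) = 346.61  (< 1,930 → use Q = 1,930 at tier-2 price)
TC(tier 1 (EOQ₁), Q≈345.9) = $2,109,587.50
TC(tier 2, Q≈1,930.0) = $2,116,385.00
Minimum at tier 1 (EOQ₁): $2,109,587.50

$2,109,587.50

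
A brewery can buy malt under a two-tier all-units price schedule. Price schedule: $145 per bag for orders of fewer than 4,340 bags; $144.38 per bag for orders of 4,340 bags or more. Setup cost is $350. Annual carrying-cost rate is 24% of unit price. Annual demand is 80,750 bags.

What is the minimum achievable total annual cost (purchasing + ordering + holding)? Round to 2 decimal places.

H₁ = 24%×$145 = $34.8000;  H₂ = 24%×$144.38 = $34.6512
EOQ₁ = √(2×80,750×350/34.8000) = 1,274.47  (< 4,340, feasible at tier 1)
EOQ₂ = √(2×80,750×350/34.6512) = 1,277.21  (< 4,340 → use Q = 4,340 at tier-2 price)
TC(tier 1 (EOQ₁), Q≈1,274.5) = $11,753,101.66
TC(tier 2, Q≈4,340.0) = $11,740,390.20
Minimum at tier 2: $11,740,390.20

$11,740,390.20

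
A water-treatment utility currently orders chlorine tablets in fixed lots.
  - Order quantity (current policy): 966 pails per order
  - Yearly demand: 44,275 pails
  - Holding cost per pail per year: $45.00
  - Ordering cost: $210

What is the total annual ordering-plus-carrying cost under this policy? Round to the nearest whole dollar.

Ordering: D/Q × S = 44,275/966 × $210 = $9,625.00
Holding:  Q/2 × H = 966/2 × $45 = $21,735.00
Total = $9,625.00 + $21,735.00 = $31,360.00

$31,360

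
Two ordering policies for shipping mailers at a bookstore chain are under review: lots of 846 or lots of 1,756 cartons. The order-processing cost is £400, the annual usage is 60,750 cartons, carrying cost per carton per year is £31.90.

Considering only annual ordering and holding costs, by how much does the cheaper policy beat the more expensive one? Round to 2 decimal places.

For each Q, cost = (D/Q)·S + (Q/2)·H.
TC(846) = (60,750/846)×400 + (846/2)×31.9 = £42,217.10
TC(1,756) = (60,750/1,756)×400 + (1,756/2)×31.9 = £41,846.47
|ΔTC| = |£42,217.10 − £41,846.47| = £370.64

£370.64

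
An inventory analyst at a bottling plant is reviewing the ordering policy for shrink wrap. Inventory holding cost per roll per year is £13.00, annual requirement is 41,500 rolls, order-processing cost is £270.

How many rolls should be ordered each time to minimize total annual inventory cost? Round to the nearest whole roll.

Q* = √(2·D·S / H) = √(2·41,500·270 / 13) = √1,723,846.2 ≈ 1,312.95

1,313 rolls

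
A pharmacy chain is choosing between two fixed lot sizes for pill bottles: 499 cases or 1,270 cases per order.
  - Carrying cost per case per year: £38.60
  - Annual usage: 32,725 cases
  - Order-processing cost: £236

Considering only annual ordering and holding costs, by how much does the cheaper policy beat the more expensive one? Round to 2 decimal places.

Annual cost at Q: ordering D·S/Q plus holding Q·H/2.
TC(499) = (32,725/499)×236 + (499/2)×38.6 = £25,107.85
TC(1,270) = (32,725/1,270)×236 + (1,270/2)×38.6 = £30,592.18
|ΔTC| = |£25,107.85 − £30,592.18| = £5,484.33

£5,484.33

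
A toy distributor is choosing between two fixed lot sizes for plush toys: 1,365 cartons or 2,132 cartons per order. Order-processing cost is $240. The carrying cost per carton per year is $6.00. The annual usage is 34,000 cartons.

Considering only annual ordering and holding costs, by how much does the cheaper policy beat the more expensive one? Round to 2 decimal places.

$150.37

TC(Q) = (D/Q)S + (Q/2)H
TC(1,365) = (34,000/1,365)×240 + (1,365/2)×6 = $10,073.02
TC(2,132) = (34,000/2,132)×240 + (2,132/2)×6 = $10,223.39
|ΔTC| = |$10,073.02 − $10,223.39| = $150.37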